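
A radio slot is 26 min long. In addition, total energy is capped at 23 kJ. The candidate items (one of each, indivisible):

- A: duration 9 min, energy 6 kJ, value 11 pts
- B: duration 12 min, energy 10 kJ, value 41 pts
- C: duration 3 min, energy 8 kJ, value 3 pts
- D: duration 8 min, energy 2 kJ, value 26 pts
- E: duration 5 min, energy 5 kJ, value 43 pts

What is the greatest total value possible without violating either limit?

Feasible sets respecting both limits:
- B+D+E: duration 25, energy 17, value 110
- A+B+E: duration 26, energy 21, value 95
- B+C+E: duration 20, energy 23, value 87
Best: 110 pts.

110 pts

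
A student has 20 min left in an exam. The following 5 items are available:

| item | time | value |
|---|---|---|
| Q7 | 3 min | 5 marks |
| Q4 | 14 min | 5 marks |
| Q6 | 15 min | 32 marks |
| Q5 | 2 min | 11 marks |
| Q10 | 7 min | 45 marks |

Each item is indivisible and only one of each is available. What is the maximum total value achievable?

Check high-value combinations within 20 min:
- Q7+Q5+Q10: time 3+2+7=12, value 5+11+45=61
- Q5+Q10: time 2+7=9, value 11+45=56
- Q7+Q10: time 3+7=10, value 5+45=50
- Q7+Q6+Q5: time 3+15+2=20, value 5+32+11=48
Best: 61 marks.

61 marks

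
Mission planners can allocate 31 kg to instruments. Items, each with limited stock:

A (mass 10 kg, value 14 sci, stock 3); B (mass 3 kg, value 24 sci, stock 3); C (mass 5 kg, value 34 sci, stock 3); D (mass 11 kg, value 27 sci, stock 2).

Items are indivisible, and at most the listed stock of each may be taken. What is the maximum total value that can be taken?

Top feasible selections:
- 3×B + 3×C: mass 24, value 174
- 3×B + 2×C + 1×D: mass 30, value 167
- 1×A + 2×B + 3×C: mass 31, value 164
Best: 174 sci.

174 sci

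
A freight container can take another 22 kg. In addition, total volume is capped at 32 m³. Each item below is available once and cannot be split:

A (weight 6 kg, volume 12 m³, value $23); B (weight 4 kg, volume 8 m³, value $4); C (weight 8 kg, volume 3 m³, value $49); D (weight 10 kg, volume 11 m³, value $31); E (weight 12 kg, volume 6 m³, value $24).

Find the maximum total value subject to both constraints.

Feasible sets respecting both limits:
- B+C+D: weight 22, volume 22, value 84
- C+D: weight 18, volume 14, value 80
- A+B+C: weight 18, volume 23, value 76
- C+E: weight 20, volume 9, value 73
Best: $84.

$84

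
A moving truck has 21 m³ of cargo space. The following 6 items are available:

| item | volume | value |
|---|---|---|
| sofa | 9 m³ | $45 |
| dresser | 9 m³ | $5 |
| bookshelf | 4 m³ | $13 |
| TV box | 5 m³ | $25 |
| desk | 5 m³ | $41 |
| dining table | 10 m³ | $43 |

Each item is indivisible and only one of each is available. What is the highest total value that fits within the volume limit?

$111

Check high-value combinations within 21 m³:
- sofa+TV box+desk: volume 9+5+5=19, value 45+25+41=111
- TV box+desk+dining table: volume 5+5+10=20, value 25+41+43=109
- sofa+bookshelf+desk: volume 9+4+5=18, value 45+13+41=99
- bookshelf+desk+dining table: volume 4+5+10=19, value 13+41+43=97
- sofa+dining table: volume 9+10=19, value 45+43=88
Best: $111.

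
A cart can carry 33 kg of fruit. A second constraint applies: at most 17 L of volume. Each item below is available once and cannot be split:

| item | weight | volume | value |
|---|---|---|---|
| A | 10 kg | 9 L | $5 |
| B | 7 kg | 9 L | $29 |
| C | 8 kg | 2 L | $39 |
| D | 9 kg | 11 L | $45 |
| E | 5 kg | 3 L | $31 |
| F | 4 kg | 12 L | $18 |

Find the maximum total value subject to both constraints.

Feasible sets respecting both limits:
- C+D+E: weight 22, volume 16, value 115
- B+C+E: weight 20, volume 14, value 99
- C+E+F: weight 17, volume 17, value 88
Best: $115.

$115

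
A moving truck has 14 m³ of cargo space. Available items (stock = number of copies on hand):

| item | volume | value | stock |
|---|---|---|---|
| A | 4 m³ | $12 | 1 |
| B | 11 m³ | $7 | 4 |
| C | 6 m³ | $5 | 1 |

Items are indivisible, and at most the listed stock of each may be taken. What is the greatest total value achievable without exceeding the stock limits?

$17

Best selections within volume 14 and stock limits:
- 1×A + 1×C: volume 10, value 17
- 1×A: volume 4, value 12
- 1×B: volume 11, value 7
Best: $17.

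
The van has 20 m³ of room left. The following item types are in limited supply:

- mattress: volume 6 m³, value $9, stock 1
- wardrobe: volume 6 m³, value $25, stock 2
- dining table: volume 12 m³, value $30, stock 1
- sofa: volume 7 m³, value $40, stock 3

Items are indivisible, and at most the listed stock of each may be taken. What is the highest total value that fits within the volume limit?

$105

Best selections within volume 20 and stock limits:
- 1×wardrobe + 2×sofa: volume 20, value 105
- 2×wardrobe + 1×sofa: volume 19, value 90
- 1×mattress + 2×sofa: volume 20, value 89
Best: $105.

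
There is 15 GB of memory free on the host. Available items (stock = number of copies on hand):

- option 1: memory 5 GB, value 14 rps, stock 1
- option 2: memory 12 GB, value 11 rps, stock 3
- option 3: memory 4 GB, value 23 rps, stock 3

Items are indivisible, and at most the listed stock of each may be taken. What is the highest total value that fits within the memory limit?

Best selections within memory 15 and stock limits:
- 3×option 3: memory 12, value 69
- 1×option 1 + 2×option 3: memory 13, value 60
- 2×option 3: memory 8, value 46
Best: 69 rps.

69 rps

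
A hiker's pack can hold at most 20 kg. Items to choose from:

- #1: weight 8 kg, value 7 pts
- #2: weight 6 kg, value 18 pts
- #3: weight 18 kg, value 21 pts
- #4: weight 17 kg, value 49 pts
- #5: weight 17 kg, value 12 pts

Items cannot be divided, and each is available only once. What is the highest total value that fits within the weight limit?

Check high-value combinations within 20 kg:
- #4: weight 17, value 49
- #1+#2: weight 8+6=14, value 7+18=25
- #3: weight 18, value 21
Best: 49 pts.

49 pts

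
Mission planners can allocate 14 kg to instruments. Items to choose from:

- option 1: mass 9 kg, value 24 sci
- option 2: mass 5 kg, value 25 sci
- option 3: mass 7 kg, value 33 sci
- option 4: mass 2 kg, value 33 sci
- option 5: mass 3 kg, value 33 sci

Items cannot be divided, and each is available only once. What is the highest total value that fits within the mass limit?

Check high-value combinations within 14 kg:
- option 3+option 4+option 5: mass 7+2+3=12, value 33+33+33=99
- option 2+option 4+option 5: mass 5+2+3=10, value 25+33+33=91
- option 2+option 3+option 4: mass 5+7+2=14, value 25+33+33=91
- option 1+option 4+option 5: mass 9+2+3=14, value 24+33+33=90
Best: 99 sci.

99 sci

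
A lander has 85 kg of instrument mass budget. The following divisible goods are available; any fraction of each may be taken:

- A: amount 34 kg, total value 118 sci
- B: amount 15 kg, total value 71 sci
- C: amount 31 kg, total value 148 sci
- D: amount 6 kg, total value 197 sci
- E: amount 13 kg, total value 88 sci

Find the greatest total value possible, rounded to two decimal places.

Take in order of value per unit:
- D (197/6 per unit): all 6 → value 197, running total 197.00
- E (88/13 per unit): all 13 → value 88, running total 285.00
- C (148/31 per unit): all 31 → value 148, running total 433.00
- B (71/15 per unit): all 15 → value 71, running total 504.00
- A (118/34 per unit): 20 of 34 → value 20×118/34 = 69.4118, running total 573.41
Total 573.41.

573.41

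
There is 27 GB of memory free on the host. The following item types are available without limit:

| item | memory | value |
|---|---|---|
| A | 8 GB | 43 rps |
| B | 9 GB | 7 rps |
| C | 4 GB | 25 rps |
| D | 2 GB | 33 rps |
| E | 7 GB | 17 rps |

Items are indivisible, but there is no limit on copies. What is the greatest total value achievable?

429 rps

Best value-per-unit is D at 33/2, and filling with it alone uses memory 13×2=26. No mix of the others beats 13×33 = 429.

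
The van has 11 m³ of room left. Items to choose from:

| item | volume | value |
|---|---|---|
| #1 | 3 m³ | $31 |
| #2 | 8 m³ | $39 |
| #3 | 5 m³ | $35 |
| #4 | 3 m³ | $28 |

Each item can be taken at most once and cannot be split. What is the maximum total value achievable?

$94

Check high-value combinations within 11 m³:
- #1+#3+#4: volume 3+5+3=11, value 31+35+28=94
- #1+#2: volume 3+8=11, value 31+39=70
- #2+#4: volume 8+3=11, value 39+28=67
- #1+#3: volume 3+5=8, value 31+35=66
Best: $94.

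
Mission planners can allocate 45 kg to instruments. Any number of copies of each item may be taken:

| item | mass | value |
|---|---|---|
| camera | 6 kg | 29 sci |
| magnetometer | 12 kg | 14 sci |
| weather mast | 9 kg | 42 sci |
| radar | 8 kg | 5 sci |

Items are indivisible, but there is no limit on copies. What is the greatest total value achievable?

216 sci

Best value-per-unit is camera at 29/6; filling with it alone gives 7×29 = 203.
Optimal mix: 6×camera + 1×weather mast → mass 45, value 216.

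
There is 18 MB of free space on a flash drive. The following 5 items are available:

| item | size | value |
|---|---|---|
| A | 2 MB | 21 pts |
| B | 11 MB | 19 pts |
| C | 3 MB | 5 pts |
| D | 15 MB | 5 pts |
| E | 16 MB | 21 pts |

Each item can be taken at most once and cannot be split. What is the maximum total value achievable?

45 pts

Check high-value combinations within 18 MB:
- A+B+C: size 2+11+3=16, value 21+19+5=45
- A+E: size 2+16=18, value 21+21=42
- A+B: size 2+11=13, value 21+19=40
- A+C: size 2+3=5, value 21+5=26
- A+D: size 2+15=17, value 21+5=26
Best: 45 pts.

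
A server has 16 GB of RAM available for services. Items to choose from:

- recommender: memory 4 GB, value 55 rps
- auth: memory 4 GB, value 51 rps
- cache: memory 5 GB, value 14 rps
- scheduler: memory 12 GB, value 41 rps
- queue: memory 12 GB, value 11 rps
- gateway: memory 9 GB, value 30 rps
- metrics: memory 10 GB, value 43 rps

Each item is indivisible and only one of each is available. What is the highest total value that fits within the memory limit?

120 rps

Check high-value combinations within 16 GB:
- recommender+auth+cache: memory 4+4+5=13, value 55+51+14=120
- recommender+auth: memory 4+4=8, value 55+51=106
- recommender+metrics: memory 4+10=14, value 55+43=98
- recommender+scheduler: memory 4+12=16, value 55+41=96
Best: 120 rps.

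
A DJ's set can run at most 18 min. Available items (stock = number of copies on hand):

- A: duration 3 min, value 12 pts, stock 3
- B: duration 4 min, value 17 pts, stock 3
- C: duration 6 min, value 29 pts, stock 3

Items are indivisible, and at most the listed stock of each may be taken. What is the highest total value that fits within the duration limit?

87 pts

Best selections within duration 18 and stock limits:
- 3×C: duration 18, value 87
- 2×A + 2×C: duration 18, value 82
- 3×B + 1×C: duration 18, value 80
Best: 87 pts.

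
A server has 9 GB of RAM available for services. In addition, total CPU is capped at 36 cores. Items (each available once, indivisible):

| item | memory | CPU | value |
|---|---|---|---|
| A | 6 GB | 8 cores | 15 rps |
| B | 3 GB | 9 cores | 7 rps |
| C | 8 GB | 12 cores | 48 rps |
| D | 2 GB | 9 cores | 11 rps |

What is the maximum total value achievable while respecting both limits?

48 rps

Feasible sets respecting both limits:
- C: memory 8, CPU 12, value 48
- A+D: memory 8, CPU 17, value 26
- A+B: memory 9, CPU 17, value 22
Best: 48 rps.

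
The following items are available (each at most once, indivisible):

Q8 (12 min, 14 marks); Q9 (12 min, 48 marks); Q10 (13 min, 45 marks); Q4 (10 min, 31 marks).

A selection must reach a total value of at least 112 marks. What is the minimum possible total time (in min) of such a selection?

Subsets with value ≥ 112, sorted by total time:
- Q9+Q10+Q4: time 35, value 124
- Q8+Q9+Q10+Q4: time 47, value 138
Minimum time: 35 min.

35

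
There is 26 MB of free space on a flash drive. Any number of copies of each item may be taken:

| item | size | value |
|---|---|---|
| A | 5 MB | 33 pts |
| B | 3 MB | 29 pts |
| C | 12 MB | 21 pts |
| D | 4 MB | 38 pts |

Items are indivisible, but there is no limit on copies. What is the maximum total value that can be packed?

Best value-per-unit is B at 29/3; filling with it alone gives 8×29 = 232.
Optimal mix: 6×B + 2×D → size 26, value 250.

250 pts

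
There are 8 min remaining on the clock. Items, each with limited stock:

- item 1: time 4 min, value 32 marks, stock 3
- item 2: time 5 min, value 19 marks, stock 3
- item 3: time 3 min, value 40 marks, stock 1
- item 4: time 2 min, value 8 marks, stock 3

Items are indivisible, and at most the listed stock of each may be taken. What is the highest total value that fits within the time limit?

72 marks

Top feasible selections:
- 1×item 1 + 1×item 3: time 7, value 72
- 2×item 1: time 8, value 64
- 1×item 2 + 1×item 3: time 8, value 59
- 1×item 3 + 2×item 4: time 7, value 56
Best: 72 marks.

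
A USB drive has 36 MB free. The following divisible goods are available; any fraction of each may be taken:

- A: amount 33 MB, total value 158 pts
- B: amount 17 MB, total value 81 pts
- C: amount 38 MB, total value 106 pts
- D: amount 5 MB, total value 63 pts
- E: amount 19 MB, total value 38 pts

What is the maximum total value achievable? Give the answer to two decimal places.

211.42

Take in order of value per unit:
- D (63/5 per unit): all 5 → value 63, running total 63.00
- A (158/33 per unit): 31 of 33 → value 31×158/33 = 148.4242, running total 211.42
Total 211.42.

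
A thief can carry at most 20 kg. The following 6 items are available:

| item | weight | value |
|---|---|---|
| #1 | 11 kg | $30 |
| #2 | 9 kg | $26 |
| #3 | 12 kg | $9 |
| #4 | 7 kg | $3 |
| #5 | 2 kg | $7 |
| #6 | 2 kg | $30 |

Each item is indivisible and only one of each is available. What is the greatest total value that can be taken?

Check high-value combinations within 20 kg:
- #1+#5+#6: weight 11+2+2=15, value 30+7+30=67
- #2+#4+#5+#6: weight 9+7+2+2=20, value 26+3+7+30=66
- #2+#5+#6: weight 9+2+2=13, value 26+7+30=63
- #1+#4+#6: weight 11+7+2=20, value 30+3+30=63
Best: $67.

$67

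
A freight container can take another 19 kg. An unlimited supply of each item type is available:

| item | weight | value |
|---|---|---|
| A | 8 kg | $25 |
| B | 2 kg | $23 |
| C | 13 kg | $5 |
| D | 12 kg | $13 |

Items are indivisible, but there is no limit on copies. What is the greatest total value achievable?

$207

Best value-per-unit is B at 23/2, and filling with it alone uses weight 9×2=18. No mix of the others beats 9×23 = 207.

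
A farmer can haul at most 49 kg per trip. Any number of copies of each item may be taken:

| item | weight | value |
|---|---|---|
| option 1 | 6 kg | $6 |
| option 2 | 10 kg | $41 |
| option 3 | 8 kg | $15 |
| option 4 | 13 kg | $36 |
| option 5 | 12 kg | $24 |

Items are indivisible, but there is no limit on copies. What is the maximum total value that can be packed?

Best value-per-unit is option 2 at 41/10; filling with it alone gives 4×41 = 164.
Optimal mix: 4×option 2 + 1×option 3 → weight 48, value 179.

$179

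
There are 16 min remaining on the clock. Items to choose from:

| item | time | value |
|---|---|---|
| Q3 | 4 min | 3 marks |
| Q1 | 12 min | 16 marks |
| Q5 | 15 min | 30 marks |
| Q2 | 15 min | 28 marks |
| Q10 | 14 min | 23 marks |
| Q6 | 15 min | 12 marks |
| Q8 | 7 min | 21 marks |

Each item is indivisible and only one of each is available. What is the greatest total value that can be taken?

30 marks

Check high-value combinations within 16 min:
- Q5: time 15, value 30
- Q2: time 15, value 28
- Q3+Q8: time 4+7=11, value 3+21=24
Best: 30 marks.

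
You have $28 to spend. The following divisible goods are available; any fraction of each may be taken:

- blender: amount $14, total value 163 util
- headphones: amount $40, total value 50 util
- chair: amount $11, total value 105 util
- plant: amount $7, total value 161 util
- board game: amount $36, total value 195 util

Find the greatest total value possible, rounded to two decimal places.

390.82

Take in order of value per unit:
- plant (161/7 per unit): all 7 → value 161, running total 161.00
- blender (163/14 per unit): all 14 → value 163, running total 324.00
- chair (105/11 per unit): 7 of 11 → value 7×105/11 = 66.8182, running total 390.82
Total 390.82.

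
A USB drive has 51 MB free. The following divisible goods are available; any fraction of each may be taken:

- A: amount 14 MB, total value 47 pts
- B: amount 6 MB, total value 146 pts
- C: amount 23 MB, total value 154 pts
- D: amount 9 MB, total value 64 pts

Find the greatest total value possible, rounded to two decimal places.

Take in order of value per unit:
- B (146/6 per unit): all 6 → value 146, running total 146.00
- D (64/9 per unit): all 9 → value 64, running total 210.00
- C (154/23 per unit): all 23 → value 154, running total 364.00
- A (47/14 per unit): 13 of 14 → value 13×47/14 = 43.6429, running total 407.64
Total 407.64.

407.64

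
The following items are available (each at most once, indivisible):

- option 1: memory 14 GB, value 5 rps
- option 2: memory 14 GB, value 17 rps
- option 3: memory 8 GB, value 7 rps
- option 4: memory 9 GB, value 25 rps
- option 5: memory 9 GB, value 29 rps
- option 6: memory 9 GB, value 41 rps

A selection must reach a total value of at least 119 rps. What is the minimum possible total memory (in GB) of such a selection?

49

Subsets with value ≥ 119, sorted by total memory:
- option 2+option 3+option 4+option 5+option 6: memory 49, value 119
- option 1+option 2+option 3+option 4+option 5+option 6: memory 63, value 124
Minimum memory: 49 GB.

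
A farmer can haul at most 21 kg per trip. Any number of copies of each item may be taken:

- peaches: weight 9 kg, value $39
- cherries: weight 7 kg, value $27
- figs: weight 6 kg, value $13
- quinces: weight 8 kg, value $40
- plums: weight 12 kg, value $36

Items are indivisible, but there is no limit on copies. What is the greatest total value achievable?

$81

Best value-per-unit is quinces at 40/8; filling with it alone gives 2×40 = 80.
Optimal mix: 3×cherries → weight 21, value 81.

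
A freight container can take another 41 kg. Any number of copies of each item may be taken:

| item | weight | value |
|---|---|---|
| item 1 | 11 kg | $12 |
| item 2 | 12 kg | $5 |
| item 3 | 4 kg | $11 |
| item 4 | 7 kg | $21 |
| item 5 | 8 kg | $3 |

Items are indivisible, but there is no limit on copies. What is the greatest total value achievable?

Best value-per-unit is item 4 at 21/7; filling with it alone gives 5×21 = 105.
Optimal mix: 5×item 3 + 3×item 4 → weight 41, value 118.

$118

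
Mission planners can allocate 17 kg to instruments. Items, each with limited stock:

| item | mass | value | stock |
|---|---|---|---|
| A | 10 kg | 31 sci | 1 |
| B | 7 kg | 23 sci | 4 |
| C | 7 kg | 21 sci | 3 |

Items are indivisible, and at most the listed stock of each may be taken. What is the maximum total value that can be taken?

54 sci

Best selections within mass 17 and stock limits:
- 1×A + 1×B: mass 17, value 54
- 1×A + 1×C: mass 17, value 52
- 2×B: mass 14, value 46
- 1×B + 1×C: mass 14, value 44
Best: 54 sci.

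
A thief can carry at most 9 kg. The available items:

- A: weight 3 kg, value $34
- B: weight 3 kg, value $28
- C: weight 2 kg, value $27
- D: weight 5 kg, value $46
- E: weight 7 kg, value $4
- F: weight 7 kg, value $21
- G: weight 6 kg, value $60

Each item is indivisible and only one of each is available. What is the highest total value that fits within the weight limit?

Check high-value combinations within 9 kg:
- A+G: weight 3+6=9, value 34+60=94
- A+B+C: weight 3+3+2=8, value 34+28+27=89
- B+G: weight 3+6=9, value 28+60=88
Best: $94.

$94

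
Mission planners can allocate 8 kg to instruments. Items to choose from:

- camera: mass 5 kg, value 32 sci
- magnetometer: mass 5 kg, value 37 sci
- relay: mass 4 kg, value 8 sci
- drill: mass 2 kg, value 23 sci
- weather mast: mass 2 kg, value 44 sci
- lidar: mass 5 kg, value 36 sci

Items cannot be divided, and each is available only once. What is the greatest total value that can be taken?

This is a 0/1 knapsack; check combinations near the capacity.
- magnetometer+weather mast: mass 5+2=7, value 37+44=81
- weather mast+lidar: mass 2+5=7, value 44+36=80
- camera+weather mast: mass 5+2=7, value 32+44=76
- relay+drill+weather mast: mass 4+2+2=8, value 8+23+44=75
- drill+weather mast: mass 2+2=4, value 23+44=67
Best: 81 sci.

81 sci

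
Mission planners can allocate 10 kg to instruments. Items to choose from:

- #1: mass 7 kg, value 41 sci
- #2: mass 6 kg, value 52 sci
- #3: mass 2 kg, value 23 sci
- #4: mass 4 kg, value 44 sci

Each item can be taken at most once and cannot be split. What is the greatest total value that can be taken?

This is a 0/1 knapsack; check combinations near the capacity.
- #2+#4: mass 6+4=10, value 52+44=96
- #2+#3: mass 6+2=8, value 52+23=75
- #3+#4: mass 2+4=6, value 23+44=67
- #1+#3: mass 7+2=9, value 41+23=64
- #2: mass 6, value 52
Best: 96 sci.

96 sci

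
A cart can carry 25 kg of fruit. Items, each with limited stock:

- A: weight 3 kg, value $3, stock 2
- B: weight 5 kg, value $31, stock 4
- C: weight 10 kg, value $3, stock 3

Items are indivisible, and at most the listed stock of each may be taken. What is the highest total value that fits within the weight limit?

$127

Best selections within weight 25 and stock limits:
- 1×A + 4×B: weight 23, value 127
- 4×B: weight 20, value 124
- 2×A + 3×B: weight 21, value 99
Best: $127.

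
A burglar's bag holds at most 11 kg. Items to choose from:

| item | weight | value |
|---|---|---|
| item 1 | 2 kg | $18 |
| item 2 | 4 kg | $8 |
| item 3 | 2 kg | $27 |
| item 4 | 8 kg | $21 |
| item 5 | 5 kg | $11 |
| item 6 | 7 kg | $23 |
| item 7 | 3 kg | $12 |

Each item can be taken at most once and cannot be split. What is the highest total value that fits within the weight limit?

This is a 0/1 knapsack; check combinations near the capacity.
- item 1+item 3+item 6: weight 2+2+7=11, value 18+27+23=68
- item 1+item 2+item 3+item 7: weight 2+4+2+3=11, value 18+8+27+12=65
- item 1+item 3+item 7: weight 2+2+3=7, value 18+27+12=57
- item 1+item 3+item 5: weight 2+2+5=9, value 18+27+11=56
- item 1+item 2+item 3: weight 2+4+2=8, value 18+8+27=53
Best: $68.

$68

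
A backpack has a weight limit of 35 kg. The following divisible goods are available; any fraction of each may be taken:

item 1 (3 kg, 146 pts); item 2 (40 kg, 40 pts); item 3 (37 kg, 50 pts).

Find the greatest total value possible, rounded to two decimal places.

189.24

Take in order of value per unit:
- item 1 (146/3 per unit): all 3 → value 146, running total 146.00
- item 3 (50/37 per unit): 32 of 37 → value 32×50/37 = 43.2432, running total 189.24
Total 189.24.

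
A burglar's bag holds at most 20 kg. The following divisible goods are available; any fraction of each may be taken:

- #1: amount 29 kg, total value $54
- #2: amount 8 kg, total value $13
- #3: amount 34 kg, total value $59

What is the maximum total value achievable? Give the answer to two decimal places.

Take in order of value per unit:
- #1 (54/29 per unit): 20 of 29 → value 20×54/29 = 37.2414, running total 37.24
Total 37.24.

37.24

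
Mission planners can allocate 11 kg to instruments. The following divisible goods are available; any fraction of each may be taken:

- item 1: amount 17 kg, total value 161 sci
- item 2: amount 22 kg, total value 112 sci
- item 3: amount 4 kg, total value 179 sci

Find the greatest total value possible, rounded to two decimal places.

Take in order of value per unit:
- item 3 (179/4 per unit): all 4 → value 179, running total 179.00
- item 1 (161/17 per unit): 7 of 17 → value 7×161/17 = 66.2941, running total 245.29
Total 245.29.

245.29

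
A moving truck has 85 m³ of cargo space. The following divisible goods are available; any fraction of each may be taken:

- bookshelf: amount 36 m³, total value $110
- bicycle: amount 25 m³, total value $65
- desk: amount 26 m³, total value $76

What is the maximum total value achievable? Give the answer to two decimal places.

245.80

Take in order of value per unit:
- bookshelf (110/36 per unit): all 36 → value 110, running total 110.00
- desk (76/26 per unit): all 26 → value 76, running total 186.00
- bicycle (65/25 per unit): 23 of 25 → value 23×65/25 = 59.8000, running total 245.80
Total 245.80.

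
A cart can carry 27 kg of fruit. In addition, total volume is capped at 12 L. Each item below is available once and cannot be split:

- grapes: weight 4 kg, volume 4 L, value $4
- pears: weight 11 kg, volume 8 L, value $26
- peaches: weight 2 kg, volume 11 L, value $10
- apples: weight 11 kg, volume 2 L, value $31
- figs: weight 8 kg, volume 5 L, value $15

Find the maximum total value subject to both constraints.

$57

Feasible sets respecting both limits:
- pears+apples: weight 22, volume 10, value 57
- grapes+apples+figs: weight 23, volume 11, value 50
- apples+figs: weight 19, volume 7, value 46
Best: $57.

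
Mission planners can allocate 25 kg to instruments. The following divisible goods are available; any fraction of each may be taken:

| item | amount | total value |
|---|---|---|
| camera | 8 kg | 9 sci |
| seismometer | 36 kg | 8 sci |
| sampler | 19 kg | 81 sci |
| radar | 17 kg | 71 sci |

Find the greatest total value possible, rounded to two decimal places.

Take in order of value per unit:
- sampler (81/19 per unit): all 19 → value 81, running total 81.00
- radar (71/17 per unit): 6 of 17 → value 6×71/17 = 25.0588, running total 106.06
Total 106.06.

106.06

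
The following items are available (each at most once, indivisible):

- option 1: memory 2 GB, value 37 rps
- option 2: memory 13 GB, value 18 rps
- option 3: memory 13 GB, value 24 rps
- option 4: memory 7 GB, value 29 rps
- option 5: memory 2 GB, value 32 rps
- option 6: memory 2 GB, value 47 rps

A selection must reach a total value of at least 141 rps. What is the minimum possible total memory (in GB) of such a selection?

13

Subsets with value ≥ 141, sorted by total memory:
- option 1+option 4+option 5+option 6: memory 13, value 145
- option 1+option 3+option 4+option 5+option 6: memory 26, value 169
- option 1+option 2+option 4+option 5+option 6: memory 26, value 163
- option 1+option 2+option 3+option 5+option 6: memory 32, value 158
Minimum memory: 13 GB.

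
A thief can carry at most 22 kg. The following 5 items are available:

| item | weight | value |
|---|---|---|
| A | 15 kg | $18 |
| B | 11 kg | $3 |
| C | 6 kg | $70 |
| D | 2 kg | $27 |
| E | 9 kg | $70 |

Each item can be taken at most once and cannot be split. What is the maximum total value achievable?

Check high-value combinations within 22 kg:
- C+D+E: weight 6+2+9=17, value 70+27+70=167
- C+E: weight 6+9=15, value 70+70=140
- B+C+D: weight 11+6+2=19, value 3+70+27=100
- B+D+E: weight 11+2+9=22, value 3+27+70=100
- C+D: weight 6+2=8, value 70+27=97
Best: $167.

$167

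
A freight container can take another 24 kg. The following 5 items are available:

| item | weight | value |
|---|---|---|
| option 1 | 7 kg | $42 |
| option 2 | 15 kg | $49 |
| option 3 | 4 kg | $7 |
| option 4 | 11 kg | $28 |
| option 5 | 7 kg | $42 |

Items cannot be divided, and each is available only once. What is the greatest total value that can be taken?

$91

Check high-value combinations within 24 kg:
- option 1+option 3+option 5: weight 7+4+7=18, value 42+7+42=91
- option 1+option 2: weight 7+15=22, value 42+49=91
- option 2+option 5: weight 15+7=22, value 49+42=91
Best: $91.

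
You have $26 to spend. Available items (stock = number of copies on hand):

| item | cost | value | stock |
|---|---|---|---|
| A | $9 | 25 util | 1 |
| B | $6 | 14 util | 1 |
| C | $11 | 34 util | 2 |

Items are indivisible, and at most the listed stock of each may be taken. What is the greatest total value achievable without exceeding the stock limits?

73 util

Best selections within cost 26 and stock limits:
- 1×A + 1×B + 1×C: cost 26, value 73
- 2×C: cost 22, value 68
Best: 73 util.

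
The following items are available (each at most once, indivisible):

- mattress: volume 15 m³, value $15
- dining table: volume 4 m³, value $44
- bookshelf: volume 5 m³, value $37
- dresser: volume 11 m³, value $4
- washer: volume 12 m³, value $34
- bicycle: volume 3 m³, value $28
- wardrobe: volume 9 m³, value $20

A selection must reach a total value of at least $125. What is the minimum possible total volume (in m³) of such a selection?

21

Subsets with value ≥ 125, sorted by total volume:
- dining table+bookshelf+bicycle+wardrobe: volume 21, value 129
- dining table+bookshelf+washer+bicycle: volume 24, value 143
- dining table+washer+bicycle+wardrobe: volume 28, value 126
Minimum volume: 21 m³.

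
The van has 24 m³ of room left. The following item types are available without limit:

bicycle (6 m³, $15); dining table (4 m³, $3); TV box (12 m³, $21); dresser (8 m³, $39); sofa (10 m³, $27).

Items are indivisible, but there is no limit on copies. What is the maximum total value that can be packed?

Best value-per-unit is dresser at 39/8, and filling with it alone uses volume 3×8=24. No mix of the others beats 3×39 = 117.

$117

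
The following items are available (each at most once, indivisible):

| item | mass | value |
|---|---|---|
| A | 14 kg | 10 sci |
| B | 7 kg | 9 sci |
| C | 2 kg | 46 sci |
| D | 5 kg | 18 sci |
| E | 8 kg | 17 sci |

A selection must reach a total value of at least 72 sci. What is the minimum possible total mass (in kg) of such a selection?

Subsets with value ≥ 72, sorted by total mass:
- B+C+D: mass 14, value 73
- C+D+E: mass 15, value 81
- B+C+E: mass 17, value 72
- A+C+D: mass 21, value 74
Minimum mass: 14 kg.

14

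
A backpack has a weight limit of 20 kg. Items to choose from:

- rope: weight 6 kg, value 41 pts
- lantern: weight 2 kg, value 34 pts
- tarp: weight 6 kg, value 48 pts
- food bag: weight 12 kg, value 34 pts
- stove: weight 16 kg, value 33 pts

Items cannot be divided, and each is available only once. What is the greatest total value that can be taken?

This is a 0/1 knapsack; check combinations near the capacity.
- rope+lantern+tarp: weight 6+2+6=14, value 41+34+48=123
- lantern+tarp+food bag: weight 2+6+12=20, value 34+48+34=116
- rope+lantern+food bag: weight 6+2+12=20, value 41+34+34=109
- rope+tarp: weight 6+6=12, value 41+48=89
- lantern+tarp: weight 2+6=8, value 34+48=82
Best: 123 pts.

123 pts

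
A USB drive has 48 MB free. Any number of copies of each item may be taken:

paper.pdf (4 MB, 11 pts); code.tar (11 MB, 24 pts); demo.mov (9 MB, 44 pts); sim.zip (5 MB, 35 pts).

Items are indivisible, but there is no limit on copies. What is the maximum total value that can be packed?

315 pts

Best value-per-unit is sim.zip at 35/5, and filling with it alone uses size 9×5=45. No mix of the others beats 9×35 = 315.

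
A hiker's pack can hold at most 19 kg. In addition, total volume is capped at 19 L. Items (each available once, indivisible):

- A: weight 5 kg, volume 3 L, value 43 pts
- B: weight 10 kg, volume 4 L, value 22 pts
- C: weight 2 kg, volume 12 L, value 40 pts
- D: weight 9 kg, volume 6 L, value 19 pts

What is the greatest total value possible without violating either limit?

105 pts

Feasible sets respecting both limits:
- A+B+C: weight 17, volume 19, value 105
- A+C: weight 7, volume 15, value 83
- A+B: weight 15, volume 7, value 65
- B+C: weight 12, volume 16, value 62
Best: 105 pts.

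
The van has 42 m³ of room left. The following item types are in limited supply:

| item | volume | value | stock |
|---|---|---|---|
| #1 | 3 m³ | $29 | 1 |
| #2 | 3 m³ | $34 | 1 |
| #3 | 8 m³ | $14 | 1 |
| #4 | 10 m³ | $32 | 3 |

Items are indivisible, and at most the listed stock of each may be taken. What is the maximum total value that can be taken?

$159

Top feasible selections:
- 1×#1 + 1×#2 + 3×#4: volume 36, value 159
- 1×#2 + 1×#3 + 3×#4: volume 41, value 144
Best: $159.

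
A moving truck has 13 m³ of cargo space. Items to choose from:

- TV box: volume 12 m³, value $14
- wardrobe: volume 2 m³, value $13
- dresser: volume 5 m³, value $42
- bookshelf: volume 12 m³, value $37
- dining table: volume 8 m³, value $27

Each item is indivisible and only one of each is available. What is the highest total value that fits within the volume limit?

$69

Check high-value combinations within 13 m³:
- dresser+dining table: volume 5+8=13, value 42+27=69
- wardrobe+dresser: volume 2+5=7, value 13+42=55
- dresser: volume 5, value 42
- wardrobe+dining table: volume 2+8=10, value 13+27=40
- bookshelf: volume 12, value 37
Best: $69.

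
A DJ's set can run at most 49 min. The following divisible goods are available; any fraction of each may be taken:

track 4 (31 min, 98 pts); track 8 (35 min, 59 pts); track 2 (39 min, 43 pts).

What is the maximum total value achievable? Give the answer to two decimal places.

128.34

Take in order of value per unit:
- track 4 (98/31 per unit): all 31 → value 98, running total 98.00
- track 8 (59/35 per unit): 18 of 35 → value 18×59/35 = 30.3429, running total 128.34
Total 128.34.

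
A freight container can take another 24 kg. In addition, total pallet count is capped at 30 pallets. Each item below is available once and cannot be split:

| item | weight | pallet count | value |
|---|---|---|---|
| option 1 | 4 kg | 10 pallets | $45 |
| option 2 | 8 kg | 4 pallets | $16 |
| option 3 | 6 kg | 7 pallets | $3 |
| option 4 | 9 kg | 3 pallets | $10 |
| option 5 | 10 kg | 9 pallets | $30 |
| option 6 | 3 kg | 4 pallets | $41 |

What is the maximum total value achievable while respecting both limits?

Feasible sets respecting both limits:
- option 1+option 3+option 5+option 6: weight 23, pallet count 30, value 119
- option 1+option 5+option 6: weight 17, pallet count 23, value 116
- option 1+option 2+option 4+option 6: weight 24, pallet count 21, value 112
Best: $119.

$119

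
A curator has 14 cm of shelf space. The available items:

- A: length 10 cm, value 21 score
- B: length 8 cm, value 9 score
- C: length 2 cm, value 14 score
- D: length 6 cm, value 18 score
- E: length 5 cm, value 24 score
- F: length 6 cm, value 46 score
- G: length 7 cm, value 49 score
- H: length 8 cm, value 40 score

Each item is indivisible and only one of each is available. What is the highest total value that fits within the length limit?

95 score

This is a 0/1 knapsack; check combinations near the capacity.
- F+G: length 6+7=13, value 46+49=95
- C+E+G: length 2+5+7=14, value 14+24+49=87
- F+H: length 6+8=14, value 46+40=86
Best: 95 score.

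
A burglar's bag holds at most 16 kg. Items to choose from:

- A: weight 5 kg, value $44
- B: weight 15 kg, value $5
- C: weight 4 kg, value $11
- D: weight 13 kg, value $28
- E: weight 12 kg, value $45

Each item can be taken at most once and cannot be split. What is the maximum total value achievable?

$56

This is a 0/1 knapsack; check combinations near the capacity.
- C+E: weight 4+12=16, value 11+45=56
- A+C: weight 5+4=9, value 44+11=55
- E: weight 12, value 45
- A: weight 5, value 44
Best: $56.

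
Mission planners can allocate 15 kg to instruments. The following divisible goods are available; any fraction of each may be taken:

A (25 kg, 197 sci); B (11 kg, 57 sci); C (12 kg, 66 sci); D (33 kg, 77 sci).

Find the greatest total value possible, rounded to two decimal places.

118.20

Take in order of value per unit:
- A (197/25 per unit): 15 of 25 → value 15×197/25 = 118.2000, running total 118.20
Total 118.20.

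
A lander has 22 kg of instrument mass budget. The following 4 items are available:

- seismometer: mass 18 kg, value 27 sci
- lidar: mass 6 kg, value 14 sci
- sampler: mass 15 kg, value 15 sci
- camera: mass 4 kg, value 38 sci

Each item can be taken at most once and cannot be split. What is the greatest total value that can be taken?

This is a 0/1 knapsack; check combinations near the capacity.
- seismometer+camera: mass 18+4=22, value 27+38=65
- sampler+camera: mass 15+4=19, value 15+38=53
- lidar+camera: mass 6+4=10, value 14+38=52
- camera: mass 4, value 38
Best: 65 sci.

65 sci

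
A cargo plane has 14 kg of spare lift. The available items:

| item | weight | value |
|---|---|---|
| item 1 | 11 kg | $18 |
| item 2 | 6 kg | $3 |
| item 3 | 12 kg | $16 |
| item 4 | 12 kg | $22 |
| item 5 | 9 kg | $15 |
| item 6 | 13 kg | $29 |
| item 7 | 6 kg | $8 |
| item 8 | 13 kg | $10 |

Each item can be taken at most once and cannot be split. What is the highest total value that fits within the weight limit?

This is a 0/1 knapsack; check combinations near the capacity.
- item 6: weight 13, value 29
- item 4: weight 12, value 22
- item 1: weight 11, value 18
Best: $29.

$29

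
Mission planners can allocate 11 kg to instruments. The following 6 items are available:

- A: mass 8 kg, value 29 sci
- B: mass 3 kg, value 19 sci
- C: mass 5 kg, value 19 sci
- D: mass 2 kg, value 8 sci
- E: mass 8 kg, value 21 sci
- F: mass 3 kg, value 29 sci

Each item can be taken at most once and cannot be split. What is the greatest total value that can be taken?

This is a 0/1 knapsack; check combinations near the capacity.
- B+C+F: mass 3+5+3=11, value 19+19+29=67
- A+F: mass 8+3=11, value 29+29=58
- B+D+F: mass 3+2+3=8, value 19+8+29=56
Best: 67 sci.

67 sci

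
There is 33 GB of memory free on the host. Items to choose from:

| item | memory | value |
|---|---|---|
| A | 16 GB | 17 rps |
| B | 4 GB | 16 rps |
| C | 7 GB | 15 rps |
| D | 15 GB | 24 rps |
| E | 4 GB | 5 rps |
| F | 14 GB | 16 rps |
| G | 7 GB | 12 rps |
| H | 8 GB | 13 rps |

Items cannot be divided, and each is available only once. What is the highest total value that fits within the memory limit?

Check high-value combinations within 33 GB:
- B+C+D+G: memory 4+7+15+7=33, value 16+15+24+12=67
- B+C+E+G+H: memory 4+7+4+7+8=30, value 16+15+5+12+13=61
- B+C+D+E: memory 4+7+15+4=30, value 16+15+24+5=60
- B+C+F+H: memory 4+7+14+8=33, value 16+15+16+13=60
- B+C+F+G: memory 4+7+14+7=32, value 16+15+16+12=59
Best: 67 rps.

67 rps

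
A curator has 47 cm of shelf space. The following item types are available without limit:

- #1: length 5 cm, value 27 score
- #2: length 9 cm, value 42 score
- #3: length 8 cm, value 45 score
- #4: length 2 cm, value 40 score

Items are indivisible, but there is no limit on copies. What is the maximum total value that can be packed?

920 score

Best value-per-unit is #4 at 40/2, and filling with it alone uses length 23×2=46. No mix of the others beats 23×40 = 920.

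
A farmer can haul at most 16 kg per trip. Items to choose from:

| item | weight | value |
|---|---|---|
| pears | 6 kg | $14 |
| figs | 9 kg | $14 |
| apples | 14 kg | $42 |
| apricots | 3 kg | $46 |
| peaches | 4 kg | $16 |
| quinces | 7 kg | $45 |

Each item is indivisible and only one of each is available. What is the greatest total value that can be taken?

$107

Check high-value combinations within 16 kg:
- apricots+peaches+quinces: weight 3+4+7=14, value 46+16+45=107
- pears+apricots+quinces: weight 6+3+7=16, value 14+46+45=105
- apricots+quinces: weight 3+7=10, value 46+45=91
Best: $107.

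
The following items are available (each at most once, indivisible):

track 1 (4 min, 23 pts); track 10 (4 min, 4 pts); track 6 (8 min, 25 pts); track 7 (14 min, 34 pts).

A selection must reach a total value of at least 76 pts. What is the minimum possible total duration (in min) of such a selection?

26

Subsets with value ≥ 76, sorted by total duration:
- track 1+track 6+track 7: duration 26, value 82
- track 1+track 10+track 6+track 7: duration 30, value 86
Minimum duration: 26 min.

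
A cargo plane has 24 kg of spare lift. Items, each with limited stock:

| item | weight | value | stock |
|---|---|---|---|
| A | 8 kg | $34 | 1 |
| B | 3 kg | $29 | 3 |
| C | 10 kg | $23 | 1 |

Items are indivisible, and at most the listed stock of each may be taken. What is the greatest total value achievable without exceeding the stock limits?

$121

Best selections within weight 24 and stock limits:
- 1×A + 3×B: weight 17, value 121
- 1×A + 2×B + 1×C: weight 24, value 115
- 3×B + 1×C: weight 19, value 110
Best: $121.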